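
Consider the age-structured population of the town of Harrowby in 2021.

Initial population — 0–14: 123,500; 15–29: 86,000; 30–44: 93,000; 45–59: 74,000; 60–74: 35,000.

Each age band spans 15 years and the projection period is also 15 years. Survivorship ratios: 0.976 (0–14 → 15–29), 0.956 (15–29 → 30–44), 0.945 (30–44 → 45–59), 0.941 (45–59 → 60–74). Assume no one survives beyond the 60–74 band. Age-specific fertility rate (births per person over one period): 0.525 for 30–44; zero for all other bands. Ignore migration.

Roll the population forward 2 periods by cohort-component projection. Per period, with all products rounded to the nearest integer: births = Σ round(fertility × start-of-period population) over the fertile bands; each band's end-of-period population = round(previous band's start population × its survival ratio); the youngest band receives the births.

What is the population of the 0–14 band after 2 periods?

43163

After projecting period 1:
Births: 93000 × 0.525 = 48825
15–29: 123500 × 0.976 = 120536
30–44: 86000 × 0.956 = 82216
45–59: 93000 × 0.945 = 87885
60–74: 74000 × 0.941 = 69634
End of period: [48825, 120536, 82216, 87885, 69634]
After projecting period 2:
Births: 82216 × 0.525 = 43163
15–29: 48825 × 0.976 = 47653
30–44: 120536 × 0.956 = 115232
45–59: 82216 × 0.945 = 77694
60–74: 87885 × 0.941 = 82700
End of period: [43163, 47653, 115232, 77694, 82700]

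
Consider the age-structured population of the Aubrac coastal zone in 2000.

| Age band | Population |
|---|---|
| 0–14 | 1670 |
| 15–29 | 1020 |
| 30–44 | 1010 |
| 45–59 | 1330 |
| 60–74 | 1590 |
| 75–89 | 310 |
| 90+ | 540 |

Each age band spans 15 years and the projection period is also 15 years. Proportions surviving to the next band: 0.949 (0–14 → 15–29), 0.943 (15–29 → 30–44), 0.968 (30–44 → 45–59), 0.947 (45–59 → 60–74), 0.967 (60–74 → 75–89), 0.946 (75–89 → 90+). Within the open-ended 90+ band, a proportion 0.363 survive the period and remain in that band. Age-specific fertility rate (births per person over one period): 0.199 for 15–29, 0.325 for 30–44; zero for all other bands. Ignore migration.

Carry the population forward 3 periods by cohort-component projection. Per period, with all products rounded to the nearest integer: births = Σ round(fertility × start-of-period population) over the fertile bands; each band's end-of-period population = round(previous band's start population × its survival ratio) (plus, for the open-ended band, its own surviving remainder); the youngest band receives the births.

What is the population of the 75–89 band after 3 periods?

Let band 1 be 0–14 through band 7 = 90+.
After projecting period 1:
Births: 1020 × 0.199 = 203 ; 1010 × 0.325 = 328 ⇒ total 531
Band 2: 1670 × 0.949 = 1585
Band 3: 1020 × 0.943 = 962
Band 4: 1010 × 0.968 = 978
Band 5: 1330 × 0.947 = 1260
Band 6: 1590 × 0.967 = 1538
Band 7: 310 × 0.946 + 540 × 0.363 = 293 + 196 = 489
Giving 531 / 1585 / 962 / 978 / 1260 / 1538 / 489.
After projecting period 2:
Births: 1585 × 0.199 = 315 ; 962 × 0.325 = 313 ⇒ total 628
Band 2: 531 × 0.949 = 504
Band 3: 1585 × 0.943 = 1495
Band 4: 962 × 0.968 = 931
Band 5: 978 × 0.947 = 926
Band 6: 1260 × 0.967 = 1218
Band 7: 1538 × 0.946 + 489 × 0.363 = 1455 + 178 = 1633
Giving 628 / 504 / 1495 / 931 / 926 / 1218 / 1633.
After projecting period 3:
Births: 504 × 0.199 = 100 ; 1495 × 0.325 = 486 ⇒ total 586
Band 2: 628 × 0.949 = 596
Band 3: 504 × 0.943 = 475
Band 4: 1495 × 0.968 = 1447
Band 5: 931 × 0.947 = 882
Band 6: 926 × 0.967 = 895
Band 7: 1218 × 0.946 + 1633 × 0.363 = 1152 + 593 = 1745
Giving 586 / 596 / 475 / 1447 / 882 / 895 / 1745.

895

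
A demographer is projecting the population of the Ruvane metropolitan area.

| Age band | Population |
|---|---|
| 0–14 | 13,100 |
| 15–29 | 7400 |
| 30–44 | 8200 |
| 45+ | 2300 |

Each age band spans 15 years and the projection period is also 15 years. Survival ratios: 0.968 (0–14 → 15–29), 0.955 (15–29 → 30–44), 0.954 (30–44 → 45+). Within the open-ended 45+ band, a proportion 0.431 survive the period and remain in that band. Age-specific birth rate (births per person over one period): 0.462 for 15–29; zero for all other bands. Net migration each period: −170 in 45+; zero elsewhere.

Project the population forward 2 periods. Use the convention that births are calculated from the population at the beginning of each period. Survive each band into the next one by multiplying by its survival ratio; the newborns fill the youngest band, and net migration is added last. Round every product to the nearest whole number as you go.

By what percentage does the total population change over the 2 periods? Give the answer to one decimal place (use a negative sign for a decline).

After projecting period 1:
Births: 7400 * 0.462 = 3419
15–29: 13100 * 0.968 = 12681
30–44: 7400 * 0.955 = 7067
45+: 8200 * 0.954 + 2300 * 0.431 = 7823 + 991 = 8814
Net migration: 45+ − 170 → 8644
Population now: 0–14=3419, 15–29=12681, 30–44=7067, 45+=8644
After projecting period 2:
Births: 12681 * 0.462 = 5859
15–29: 3419 * 0.968 = 3310
30–44: 12681 * 0.955 = 12110
45+: 7067 * 0.954 + 8644 * 0.431 = 6742 + 3726 = 10468
Net migration: 45+ − 170 → 10298
Population now: 0–14=5859, 15–29=3310, 30–44=12110, 45+=10298
Total: 31000 → 31577; change = 577; percentage change = 1.9%

1.9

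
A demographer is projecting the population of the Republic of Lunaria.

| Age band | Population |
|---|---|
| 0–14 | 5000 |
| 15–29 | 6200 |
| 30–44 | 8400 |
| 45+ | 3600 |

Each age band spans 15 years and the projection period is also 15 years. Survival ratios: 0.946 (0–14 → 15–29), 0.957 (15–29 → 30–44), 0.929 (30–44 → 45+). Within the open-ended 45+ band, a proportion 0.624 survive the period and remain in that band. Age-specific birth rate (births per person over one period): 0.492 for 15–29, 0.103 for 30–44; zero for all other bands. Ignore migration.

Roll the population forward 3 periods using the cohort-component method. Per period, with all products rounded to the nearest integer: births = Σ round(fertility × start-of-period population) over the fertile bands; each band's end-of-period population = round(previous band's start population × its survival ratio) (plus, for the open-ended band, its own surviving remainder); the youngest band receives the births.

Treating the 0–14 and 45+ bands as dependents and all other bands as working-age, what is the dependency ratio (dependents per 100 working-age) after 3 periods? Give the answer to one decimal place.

219.0

Call the groups 1 to 4, youngest first.
— Period 1 —
Births: 6200 * 0.492 = 3050  |  8400 * 0.103 = 865 → 3915
Group 2: 5000 * 0.946 = 4730
Group 3: 6200 * 0.957 = 5933
Group 4: 8400 * 0.929 + 3600 * 0.624 = 7804 + 2246 = 10050
→ [3915, 4730, 5933, 10050]
— Period 2 —
Births: 4730 * 0.492 = 2327  |  5933 * 0.103 = 611 → 2938
Group 2: 3915 * 0.946 = 3704
Group 3: 4730 * 0.957 = 4527
Group 4: 5933 * 0.929 + 10050 * 0.624 = 5512 + 6271 = 11783
→ [2938, 3704, 4527, 11783]
— Period 3 —
Births: 3704 * 0.492 = 1822  |  4527 * 0.103 = 466 → 2288
Group 2: 2938 * 0.946 = 2779
Group 3: 3704 * 0.957 = 3545
Group 4: 4527 * 0.929 + 11783 * 0.624 = 4206 + 7353 = 11559
→ [2288, 2779, 3545, 11559]
Dependents (band 0–14 + band 45+) = 2288 + 11559 = 13847; working-age = 6324; ratio = 13847/6324 × 100 = 219.0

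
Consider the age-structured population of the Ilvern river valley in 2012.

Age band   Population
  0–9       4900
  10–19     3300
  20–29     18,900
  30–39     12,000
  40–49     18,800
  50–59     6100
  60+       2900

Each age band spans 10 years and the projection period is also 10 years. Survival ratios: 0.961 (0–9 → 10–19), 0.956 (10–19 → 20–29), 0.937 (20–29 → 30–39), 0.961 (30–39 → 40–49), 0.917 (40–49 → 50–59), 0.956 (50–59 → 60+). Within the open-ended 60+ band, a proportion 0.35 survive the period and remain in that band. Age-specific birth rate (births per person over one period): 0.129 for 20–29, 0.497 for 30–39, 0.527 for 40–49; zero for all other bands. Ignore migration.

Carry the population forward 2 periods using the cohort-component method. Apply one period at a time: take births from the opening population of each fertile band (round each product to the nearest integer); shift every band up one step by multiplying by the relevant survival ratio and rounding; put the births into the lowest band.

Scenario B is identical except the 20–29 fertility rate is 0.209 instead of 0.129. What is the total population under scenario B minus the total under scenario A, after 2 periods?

1705

Let band 1 be 0–9 through band 7 = 60+.
After projecting period 1:
Births: 18900 × 0.129 = 2438, 12000 × 0.497 = 5964, 18800 × 0.527 = 9908 → total 18310
Band 2: 4900 × 0.961 = 4709
Band 3: 3300 × 0.956 = 3155
Band 4: 18900 × 0.937 = 17709
Band 5: 12000 × 0.961 = 11532
Band 6: 18800 × 0.917 = 17240
Band 7: 6100 × 0.956 + 2900 × 0.35 = 5832 + 1015 = 6847
→ [18310, 4709, 3155, 17709, 11532, 17240, 6847]
After projecting period 2:
Births: 3155 × 0.129 = 407, 17709 × 0.497 = 8801, 11532 × 0.527 = 6077 → total 15285
Band 2: 18310 × 0.961 = 17596
Band 3: 4709 × 0.956 = 4502
Band 4: 3155 × 0.937 = 2956
Band 5: 17709 × 0.961 = 17018
Band 6: 11532 × 0.917 = 10575
Band 7: 17240 × 0.956 + 6847 × 0.35 = 16481 + 2396 = 18877
→ [15285, 17596, 4502, 2956, 17018, 10575, 18877]
Scenario A total after 2 periods: 86809
Scenario B projection —
After projecting period 1:
Births: 18900 × 0.209 = 3950, 12000 × 0.497 = 5964, 18800 × 0.527 = 9908 → total 19822
Band 2: 4900 × 0.961 = 4709
Band 3: 3300 × 0.956 = 3155
Band 4: 18900 × 0.937 = 17709
Band 5: 12000 × 0.961 = 11532
Band 6: 18800 × 0.917 = 17240
Band 7: 6100 × 0.956 + 2900 × 0.35 = 5832 + 1015 = 6847
→ [19822, 4709, 3155, 17709, 11532, 17240, 6847]
After projecting period 2:
Births: 3155 × 0.209 = 659, 17709 × 0.497 = 8801, 11532 × 0.527 = 6077 → total 15537
Band 2: 19822 × 0.961 = 19049
Band 3: 4709 × 0.956 = 4502
Band 4: 3155 × 0.937 = 2956
Band 5: 17709 × 0.961 = 17018
Band 6: 11532 × 0.917 = 10575
Band 7: 17240 × 0.956 + 6847 × 0.35 = 16481 + 2396 = 18877
→ [15537, 19049, 4502, 2956, 17018, 10575, 18877]
Scenario B total after 2 periods: 88514
Difference B − A = 88514 − 86809 = 1705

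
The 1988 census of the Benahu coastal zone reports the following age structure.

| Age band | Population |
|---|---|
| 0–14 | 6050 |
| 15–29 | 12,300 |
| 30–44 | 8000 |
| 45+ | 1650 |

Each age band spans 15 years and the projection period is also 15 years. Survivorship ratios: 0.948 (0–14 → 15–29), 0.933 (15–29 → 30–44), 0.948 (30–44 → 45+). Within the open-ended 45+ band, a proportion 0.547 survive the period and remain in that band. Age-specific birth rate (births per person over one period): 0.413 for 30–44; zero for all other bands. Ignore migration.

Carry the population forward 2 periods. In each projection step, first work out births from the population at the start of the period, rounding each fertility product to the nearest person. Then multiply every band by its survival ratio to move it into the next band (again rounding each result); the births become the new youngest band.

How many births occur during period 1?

3304

Call the groups 1 to 4, youngest first.
After projecting period 1:
Births: 8000 × 0.413 = 3304
Group 2: 6050 × 0.948 = 5735
Group 3: 12300 × 0.933 = 11476
Group 4: 8000 × 0.948 + 1650 × 0.547 = 7584 + 903 = 8487
Population now: 0–14=3304, 15–29=5735, 30–44=11476, 45+=8487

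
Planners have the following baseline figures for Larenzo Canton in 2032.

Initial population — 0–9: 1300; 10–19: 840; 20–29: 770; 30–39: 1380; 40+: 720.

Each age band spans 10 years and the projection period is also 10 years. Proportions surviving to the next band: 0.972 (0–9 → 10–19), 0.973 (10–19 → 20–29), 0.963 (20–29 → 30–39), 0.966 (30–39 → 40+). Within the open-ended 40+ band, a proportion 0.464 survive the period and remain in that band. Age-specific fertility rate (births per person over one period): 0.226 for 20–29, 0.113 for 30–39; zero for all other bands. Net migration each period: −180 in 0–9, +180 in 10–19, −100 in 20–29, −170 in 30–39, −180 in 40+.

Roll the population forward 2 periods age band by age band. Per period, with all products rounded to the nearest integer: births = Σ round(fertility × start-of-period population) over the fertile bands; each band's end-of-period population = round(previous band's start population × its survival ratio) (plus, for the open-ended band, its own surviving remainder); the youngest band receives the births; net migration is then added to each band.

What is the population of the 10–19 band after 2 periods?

(Groups numbered youngest = 1 to oldest = 5.)
[period 1]
Births: 770 × 0.226 = 174 ; 1380 × 0.113 = 156 → 330
Group 2: 1300 × 0.972 = 1264
Group 3: 840 × 0.973 = 817
Group 4: 770 × 0.963 = 742
Group 5: 1380 × 0.966 + 720 × 0.464 = 1333 + 334 = 1667
Net migration: Group 1 − 180 → 150; Group 2 + 180 → 1444; Group 3 − 100 → 717; Group 4 − 170 → 572; Group 5 − 180 → 1487
End of period: [150, 1444, 717, 572, 1487]
[period 2]
Births: 717 × 0.226 = 162 ; 572 × 0.113 = 65 → 227
Group 2: 150 × 0.972 = 146
Group 3: 1444 × 0.973 = 1405
Group 4: 717 × 0.963 = 690
Group 5: 572 × 0.966 + 1487 × 0.464 = 553 + 690 = 1243
Net migration: Group 1 − 180 → 47; Group 2 + 180 → 326; Group 3 − 100 → 1305; Group 4 − 170 → 520; Group 5 − 180 → 1063
End of period: [47, 326, 1305, 520, 1063]

326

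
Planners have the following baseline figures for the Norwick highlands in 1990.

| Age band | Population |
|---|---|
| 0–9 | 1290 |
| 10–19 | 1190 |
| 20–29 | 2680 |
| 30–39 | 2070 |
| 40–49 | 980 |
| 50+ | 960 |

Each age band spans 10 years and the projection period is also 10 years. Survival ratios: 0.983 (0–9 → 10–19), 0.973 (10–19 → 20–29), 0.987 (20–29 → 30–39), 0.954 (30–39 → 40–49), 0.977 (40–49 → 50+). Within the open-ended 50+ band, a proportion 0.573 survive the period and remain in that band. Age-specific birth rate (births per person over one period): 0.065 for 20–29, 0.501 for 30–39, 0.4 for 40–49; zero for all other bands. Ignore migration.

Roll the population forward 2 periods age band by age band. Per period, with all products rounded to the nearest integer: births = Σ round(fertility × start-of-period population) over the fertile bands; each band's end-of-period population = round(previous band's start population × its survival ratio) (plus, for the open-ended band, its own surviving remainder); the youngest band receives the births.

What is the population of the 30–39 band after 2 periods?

1143

(Groups numbered youngest = 1 to oldest = 6.)
[period 1]
Births: 2680 × 0.065 = 174  |  2070 × 0.501 = 1037  |  980 × 0.4 = 392 — total 1603
Group 2: 1290 × 0.983 = 1268
Group 3: 1190 × 0.973 = 1158
Group 4: 2680 × 0.987 = 2645
Group 5: 2070 × 0.954 = 1975
Group 6: 980 × 0.977 + 960 × 0.573 = 957 + 550 = 1507
Population now: 0–9=1603, 10–19=1268, 20–29=1158, 30–39=2645, 40–49=1975, 50+=1507
[period 2]
Births: 1158 × 0.065 = 75  |  2645 × 0.501 = 1325  |  1975 × 0.4 = 790 — total 2190
Group 2: 1603 × 0.983 = 1576
Group 3: 1268 × 0.973 = 1234
Group 4: 1158 × 0.987 = 1143
Group 5: 2645 × 0.954 = 2523
Group 6: 1975 × 0.977 + 1507 × 0.573 = 1930 + 864 = 2794
Population now: 0–9=2190, 10–19=1576, 20–29=1234, 30–39=1143, 40–49=2523, 50+=2794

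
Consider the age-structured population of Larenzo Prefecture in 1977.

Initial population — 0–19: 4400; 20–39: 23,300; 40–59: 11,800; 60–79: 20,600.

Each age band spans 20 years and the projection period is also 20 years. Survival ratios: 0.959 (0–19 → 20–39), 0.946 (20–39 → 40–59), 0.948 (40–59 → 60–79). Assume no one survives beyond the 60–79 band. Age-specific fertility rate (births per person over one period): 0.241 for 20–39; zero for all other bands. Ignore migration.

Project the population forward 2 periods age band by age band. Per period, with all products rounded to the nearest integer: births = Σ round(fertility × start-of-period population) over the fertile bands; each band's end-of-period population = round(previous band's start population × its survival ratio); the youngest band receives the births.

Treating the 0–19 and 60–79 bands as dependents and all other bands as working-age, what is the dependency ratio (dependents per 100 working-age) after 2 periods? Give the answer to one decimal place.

Let group 1 be 0–19 through group 4 = 60–79.
After projecting period 1:
Births: 23300 × 0.241 = 5615
Group 2: 4400 × 0.959 = 4220
Group 3: 23300 × 0.946 = 22042
Group 4: 11800 × 0.948 = 11186
Giving 5615 / 4220 / 22042 / 11186.
After projecting period 2:
Births: 4220 × 0.241 = 1017
Group 2: 5615 × 0.959 = 5385
Group 3: 4220 × 0.946 = 3992
Group 4: 22042 × 0.948 = 20896
Giving 1017 / 5385 / 3992 / 20896.
Dependents (band 0–19 + band 60–79) = 1017 + 20896 = 21913; working-age = 9377; ratio = 21913/9377 × 100 = 233.7

233.7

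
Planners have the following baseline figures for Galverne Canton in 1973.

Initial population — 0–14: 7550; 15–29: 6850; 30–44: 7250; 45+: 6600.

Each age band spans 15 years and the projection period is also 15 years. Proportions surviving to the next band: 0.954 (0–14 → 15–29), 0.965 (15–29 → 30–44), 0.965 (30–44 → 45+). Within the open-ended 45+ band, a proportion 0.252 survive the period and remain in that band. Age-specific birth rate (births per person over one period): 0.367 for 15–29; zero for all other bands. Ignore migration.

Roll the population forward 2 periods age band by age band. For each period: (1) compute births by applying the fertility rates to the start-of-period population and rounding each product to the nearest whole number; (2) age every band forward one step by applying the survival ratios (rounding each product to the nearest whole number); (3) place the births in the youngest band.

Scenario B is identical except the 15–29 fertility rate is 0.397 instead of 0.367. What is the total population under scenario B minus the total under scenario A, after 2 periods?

412

Let group 1 be 0–14 through group 4 = 45+.
Period 1:
Births: 6850 * 0.367 = 2514
Group 2: 7550 * 0.954 = 7203
Group 3: 6850 * 0.965 = 6610
Group 4: 7250 * 0.965 + 6600 * 0.252 = 6996 + 1663 = 8659
End of period: [2514, 7203, 6610, 8659]
Period 2:
Births: 7203 * 0.367 = 2644
Group 2: 2514 * 0.954 = 2398
Group 3: 7203 * 0.965 = 6951
Group 4: 6610 * 0.965 + 8659 * 0.252 = 6379 + 2182 = 8561
End of period: [2644, 2398, 6951, 8561]
Scenario A total after 2 periods: 20554
Scenario B projection —
Period 1:
Births: 6850 * 0.397 = 2719
Group 2: 7550 * 0.954 = 7203
Group 3: 6850 * 0.965 = 6610
Group 4: 7250 * 0.965 + 6600 * 0.252 = 6996 + 1663 = 8659
End of period: [2719, 7203, 6610, 8659]
Period 2:
Births: 7203 * 0.397 = 2860
Group 2: 2719 * 0.954 = 2594
Group 3: 7203 * 0.965 = 6951
Group 4: 6610 * 0.965 + 8659 * 0.252 = 6379 + 2182 = 8561
End of period: [2860, 2594, 6951, 8561]
Scenario B total after 2 periods: 20966
Difference B − A = 20966 − 20554 = 412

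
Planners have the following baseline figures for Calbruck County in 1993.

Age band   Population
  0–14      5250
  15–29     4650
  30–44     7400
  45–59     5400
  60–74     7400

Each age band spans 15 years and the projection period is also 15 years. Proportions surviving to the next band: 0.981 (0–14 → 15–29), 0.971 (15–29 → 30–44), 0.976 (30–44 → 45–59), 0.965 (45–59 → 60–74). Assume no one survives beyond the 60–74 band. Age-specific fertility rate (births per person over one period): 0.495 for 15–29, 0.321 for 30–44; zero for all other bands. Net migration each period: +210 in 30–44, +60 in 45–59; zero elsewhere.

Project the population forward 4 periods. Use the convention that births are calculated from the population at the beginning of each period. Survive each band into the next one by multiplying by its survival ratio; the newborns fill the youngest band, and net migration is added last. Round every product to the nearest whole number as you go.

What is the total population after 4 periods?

21003

Numbering the groups 1..5 from youngest to oldest:
After projecting period 1:
Births: 4650 × 0.495 = 2302, 7400 × 0.321 = 2375 → total 4677
Group 2: 5250 × 0.981 = 5150
Group 3: 4650 × 0.971 = 4515
Group 4: 7400 × 0.976 = 7222
Group 5: 5400 × 0.965 = 5211
Net migration: Group 3 + 210 → 4725; Group 4 + 60 → 7282
End of period: [4677, 5150, 4725, 7282, 5211]
After projecting period 2:
Births: 5150 × 0.495 = 2549, 4725 × 0.321 = 1517 → total 4066
Group 2: 4677 × 0.981 = 4588
Group 3: 5150 × 0.971 = 5001
Group 4: 4725 × 0.976 = 4612
Group 5: 7282 × 0.965 = 7027
Net migration: Group 3 + 210 → 5211; Group 4 + 60 → 4672
End of period: [4066, 4588, 5211, 4672, 7027]
After projecting period 3:
Births: 4588 × 0.495 = 2271, 5211 × 0.321 = 1673 → total 3944
Group 2: 4066 × 0.981 = 3989
Group 3: 4588 × 0.971 = 4455
Group 4: 5211 × 0.976 = 5086
Group 5: 4672 × 0.965 = 4508
Net migration: Group 3 + 210 → 4665; Group 4 + 60 → 5146
End of period: [3944, 3989, 4665, 5146, 4508]
After projecting period 4:
Births: 3989 × 0.495 = 1975, 4665 × 0.321 = 1497 → total 3472
Group 2: 3944 × 0.981 = 3869
Group 3: 3989 × 0.971 = 3873
Group 4: 4665 × 0.976 = 4553
Group 5: 5146 × 0.965 = 4966
Net migration: Group 3 + 210 → 4083; Group 4 + 60 → 4613
End of period: [3472, 3869, 4083, 4613, 4966]
Total after period 4: 3472 + 3869 + 4083 + 4613 + 4966 = 21003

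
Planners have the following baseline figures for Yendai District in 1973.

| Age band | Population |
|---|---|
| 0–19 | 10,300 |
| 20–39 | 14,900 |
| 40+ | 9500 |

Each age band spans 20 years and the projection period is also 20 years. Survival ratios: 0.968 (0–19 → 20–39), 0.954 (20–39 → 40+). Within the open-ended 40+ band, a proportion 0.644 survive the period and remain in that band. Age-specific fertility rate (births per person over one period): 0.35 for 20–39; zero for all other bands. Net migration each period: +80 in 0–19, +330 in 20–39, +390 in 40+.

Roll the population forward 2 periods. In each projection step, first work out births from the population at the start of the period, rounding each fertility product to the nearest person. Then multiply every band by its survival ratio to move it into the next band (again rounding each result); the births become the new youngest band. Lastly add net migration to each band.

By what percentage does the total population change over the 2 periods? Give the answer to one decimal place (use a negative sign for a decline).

-5.8

— Period 1 —
Births: 14900 × 0.35 = 5215
20–39: 10300 × 0.968 = 9970
40+: 14900 × 0.954 + 9500 × 0.644 = 14215 + 6118 = 20333
Net migration: 0–19 + 80 → 5295; 20–39 + 330 → 10300; 40+ + 390 → 20723
→ [5295, 10300, 20723]
— Period 2 —
Births: 10300 × 0.35 = 3605
20–39: 5295 × 0.968 = 5126
40+: 10300 × 0.954 + 20723 × 0.644 = 9826 + 13346 = 23172
Net migration: 0–19 + 80 → 3685; 20–39 + 330 → 5456; 40+ + 390 → 23562
→ [3685, 5456, 23562]
Total: 34700 → 32703; change = -1997; percentage change = -5.8%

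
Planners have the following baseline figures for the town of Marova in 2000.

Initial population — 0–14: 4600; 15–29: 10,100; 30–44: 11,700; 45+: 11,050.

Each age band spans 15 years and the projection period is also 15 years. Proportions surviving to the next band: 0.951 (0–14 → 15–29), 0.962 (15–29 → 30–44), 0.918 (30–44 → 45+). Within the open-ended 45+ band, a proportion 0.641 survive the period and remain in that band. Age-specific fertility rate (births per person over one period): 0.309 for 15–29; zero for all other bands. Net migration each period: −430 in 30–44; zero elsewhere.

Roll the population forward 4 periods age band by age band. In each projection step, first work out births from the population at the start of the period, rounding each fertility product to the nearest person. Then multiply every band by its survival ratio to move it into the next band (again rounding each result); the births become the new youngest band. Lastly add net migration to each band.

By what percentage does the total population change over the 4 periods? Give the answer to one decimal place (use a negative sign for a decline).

-60.7

Let group 1 be 0–14 through group 4 = 45+.
Period 1:
Births: 10100 × 0.309 = 3121
Group 2: 4600 × 0.951 = 4375
Group 3: 10100 × 0.962 = 9716
Group 4: 11700 × 0.918 + 11050 × 0.641 = 10741 + 7083 = 17824
Net migration: Group 3 − 430 → 9286
End of period: [3121, 4375, 9286, 17824]
Period 2:
Births: 4375 × 0.309 = 1352
Group 2: 3121 × 0.951 = 2968
Group 3: 4375 × 0.962 = 4209
Group 4: 9286 × 0.918 + 17824 × 0.641 = 8525 + 11425 = 19950
Net migration: Group 3 − 430 → 3779
End of period: [1352, 2968, 3779, 19950]
Period 3:
Births: 2968 × 0.309 = 917
Group 2: 1352 × 0.951 = 1286
Group 3: 2968 × 0.962 = 2855
Group 4: 3779 × 0.918 + 19950 × 0.641 = 3469 + 12788 = 16257
Net migration: Group 3 − 430 → 2425
End of period: [917, 1286, 2425, 16257]
Period 4:
Births: 1286 × 0.309 = 397
Group 2: 917 × 0.951 = 872
Group 3: 1286 × 0.962 = 1237
Group 4: 2425 × 0.918 + 16257 × 0.641 = 2226 + 10421 = 12647
Net migration: Group 3 − 430 → 807
End of period: [397, 872, 807, 12647]
Total: 37450 → 14723; change = -22727; percentage change = -60.7%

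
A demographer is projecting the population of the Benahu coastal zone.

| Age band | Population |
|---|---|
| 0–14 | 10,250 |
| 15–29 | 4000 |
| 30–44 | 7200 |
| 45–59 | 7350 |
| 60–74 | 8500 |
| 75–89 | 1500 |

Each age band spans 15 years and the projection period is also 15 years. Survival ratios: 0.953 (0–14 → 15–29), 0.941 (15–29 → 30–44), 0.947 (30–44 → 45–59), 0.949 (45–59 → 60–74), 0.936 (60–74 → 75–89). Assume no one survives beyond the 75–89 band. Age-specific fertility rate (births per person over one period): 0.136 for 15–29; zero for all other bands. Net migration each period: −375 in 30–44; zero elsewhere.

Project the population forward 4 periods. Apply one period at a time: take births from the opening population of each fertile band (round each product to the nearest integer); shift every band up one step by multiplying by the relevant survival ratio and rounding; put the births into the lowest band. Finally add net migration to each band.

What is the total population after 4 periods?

11935

Let band 1 be 0–14 through band 6 = 75–89.
After projecting period 1:
Births: 4000 × 0.136 = 544
Band 2: 10250 × 0.953 = 9768
Band 3: 4000 × 0.941 = 3764
Band 4: 7200 × 0.947 = 6818
Band 5: 7350 × 0.949 = 6975
Band 6: 8500 × 0.936 = 7956
Net migration: Band 3 − 375 → 3389
Population now: 0–14=544, 15–29=9768, 30–44=3389, 45–59=6818, 60–74=6975, 75–89=7956
After projecting period 2:
Births: 9768 × 0.136 = 1328
Band 2: 544 × 0.953 = 518
Band 3: 9768 × 0.941 = 9192
Band 4: 3389 × 0.947 = 3209
Band 5: 6818 × 0.949 = 6470
Band 6: 6975 × 0.936 = 6529
Net migration: Band 3 − 375 → 8817
Population now: 0–14=1328, 15–29=518, 30–44=8817, 45–59=3209, 60–74=6470, 75–89=6529
After projecting period 3:
Births: 518 × 0.136 = 70
Band 2: 1328 × 0.953 = 1266
Band 3: 518 × 0.941 = 487
Band 4: 8817 × 0.947 = 8350
Band 5: 3209 × 0.949 = 3045
Band 6: 6470 × 0.936 = 6056
Net migration: Band 3 − 375 → 112
Population now: 0–14=70, 15–29=1266, 30–44=112, 45–59=8350, 60–74=3045, 75–89=6056
After projecting period 4:
Births: 1266 × 0.136 = 172
Band 2: 70 × 0.953 = 67
Band 3: 1266 × 0.941 = 1191
Band 4: 112 × 0.947 = 106
Band 5: 8350 × 0.949 = 7924
Band 6: 3045 × 0.936 = 2850
Net migration: Band 3 − 375 → 816
Population now: 0–14=172, 15–29=67, 30–44=816, 45–59=106, 60–74=7924, 75–89=2850
Total after period 4: 172 + 67 + 816 + 106 + 7924 + 2850 = 11935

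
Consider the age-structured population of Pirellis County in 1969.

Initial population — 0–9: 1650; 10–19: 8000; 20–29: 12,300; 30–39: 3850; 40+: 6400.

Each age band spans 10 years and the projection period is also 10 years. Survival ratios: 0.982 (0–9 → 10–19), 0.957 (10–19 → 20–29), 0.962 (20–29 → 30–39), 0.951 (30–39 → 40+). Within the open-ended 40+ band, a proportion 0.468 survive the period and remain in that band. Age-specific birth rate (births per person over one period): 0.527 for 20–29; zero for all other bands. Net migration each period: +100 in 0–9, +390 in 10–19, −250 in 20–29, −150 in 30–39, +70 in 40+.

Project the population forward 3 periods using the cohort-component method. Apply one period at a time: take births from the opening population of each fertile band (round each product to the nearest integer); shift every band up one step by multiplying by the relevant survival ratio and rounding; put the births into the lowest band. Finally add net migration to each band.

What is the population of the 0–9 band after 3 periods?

Call the bands 1 to 5, youngest first.
[period 1]
Births: 12300 * 0.527 = 6482
Band 2: 1650 * 0.982 = 1620
Band 3: 8000 * 0.957 = 7656
Band 4: 12300 * 0.962 = 11833
Band 5: 3850 * 0.951 + 6400 * 0.468 = 3661 + 2995 = 6656
Net migration: Band 1 + 100 → 6582; Band 2 + 390 → 2010; Band 3 − 250 → 7406; Band 4 − 150 → 11683; Band 5 + 70 → 6726
End of period: [6582, 2010, 7406, 11683, 6726]
[period 2]
Births: 7406 * 0.527 = 3903
Band 2: 6582 * 0.982 = 6464
Band 3: 2010 * 0.957 = 1924
Band 4: 7406 * 0.962 = 7125
Band 5: 11683 * 0.951 + 6726 * 0.468 = 11111 + 3148 = 14259
Net migration: Band 1 + 100 → 4003; Band 2 + 390 → 6854; Band 3 − 250 → 1674; Band 4 − 150 → 6975; Band 5 + 70 → 14329
End of period: [4003, 6854, 1674, 6975, 14329]
[period 3]
Births: 1674 * 0.527 = 882
Band 2: 4003 * 0.982 = 3931
Band 3: 6854 * 0.957 = 6559
Band 4: 1674 * 0.962 = 1610
Band 5: 6975 * 0.951 + 14329 * 0.468 = 6633 + 6706 = 13339
Net migration: Band 1 + 100 → 982; Band 2 + 390 → 4321; Band 3 − 250 → 6309; Band 4 − 150 → 1460; Band 5 + 70 → 13409
End of period: [982, 4321, 6309, 1460, 13409]

982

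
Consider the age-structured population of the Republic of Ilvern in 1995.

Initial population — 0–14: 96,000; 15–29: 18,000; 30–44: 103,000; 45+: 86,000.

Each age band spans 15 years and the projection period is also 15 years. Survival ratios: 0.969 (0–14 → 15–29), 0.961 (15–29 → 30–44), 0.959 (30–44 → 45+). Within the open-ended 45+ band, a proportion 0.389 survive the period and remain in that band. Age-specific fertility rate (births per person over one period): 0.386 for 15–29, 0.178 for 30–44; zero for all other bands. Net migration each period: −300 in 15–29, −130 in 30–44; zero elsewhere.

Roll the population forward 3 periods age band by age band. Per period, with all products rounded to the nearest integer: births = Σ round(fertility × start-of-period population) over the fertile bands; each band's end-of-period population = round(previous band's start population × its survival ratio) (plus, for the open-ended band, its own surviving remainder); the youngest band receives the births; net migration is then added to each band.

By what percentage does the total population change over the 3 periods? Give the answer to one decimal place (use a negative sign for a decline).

-34.9

Period 1:
Births: 18000 * 0.386 = 6948, 103000 * 0.178 = 18334 → total 25282
15–29: 96000 * 0.969 = 93024
30–44: 18000 * 0.961 = 17298
45+: 103000 * 0.959 + 86000 * 0.389 = 98777 + 33454 = 132231
Net migration: 15–29 − 300 → 92724; 30–44 − 130 → 17168
→ [25282, 92724, 17168, 132231]
Period 2:
Births: 92724 * 0.386 = 35791, 17168 * 0.178 = 3056 → total 38847
15–29: 25282 * 0.969 = 24498
30–44: 92724 * 0.961 = 89108
45+: 17168 * 0.959 + 132231 * 0.389 = 16464 + 51438 = 67902
Net migration: 15–29 − 300 → 24198; 30–44 − 130 → 88978
→ [38847, 24198, 88978, 67902]
Period 3:
Births: 24198 * 0.386 = 9340, 88978 * 0.178 = 15838 → total 25178
15–29: 38847 * 0.969 = 37643
30–44: 24198 * 0.961 = 23254
45+: 88978 * 0.959 + 67902 * 0.389 = 85330 + 26414 = 111744
Net migration: 15–29 − 300 → 37343; 30–44 − 130 → 23124
→ [25178, 37343, 23124, 111744]
Total: 303000 → 197389; change = -105611; percentage change = -34.9%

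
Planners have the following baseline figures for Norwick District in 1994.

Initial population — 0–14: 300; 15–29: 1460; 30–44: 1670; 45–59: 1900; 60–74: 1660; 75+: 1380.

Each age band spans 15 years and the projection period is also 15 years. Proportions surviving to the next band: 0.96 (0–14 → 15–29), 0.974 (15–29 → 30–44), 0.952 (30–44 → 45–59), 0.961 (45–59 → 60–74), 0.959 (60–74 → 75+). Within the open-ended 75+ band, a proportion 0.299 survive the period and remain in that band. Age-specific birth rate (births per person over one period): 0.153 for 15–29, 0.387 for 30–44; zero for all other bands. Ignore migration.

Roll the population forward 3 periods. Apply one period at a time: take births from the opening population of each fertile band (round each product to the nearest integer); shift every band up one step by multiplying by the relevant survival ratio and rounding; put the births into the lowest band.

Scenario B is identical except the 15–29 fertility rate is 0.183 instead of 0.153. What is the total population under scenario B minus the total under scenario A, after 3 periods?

Numbering the bands 1..6 from youngest to oldest:
[period 1]
Births: 1460 × 0.153 = 223, 1670 × 0.387 = 646 → total 869
Band 2: 300 × 0.96 = 288
Band 3: 1460 × 0.974 = 1422
Band 4: 1670 × 0.952 = 1590
Band 5: 1900 × 0.961 = 1826
Band 6: 1660 × 0.959 + 1380 × 0.299 = 1592 + 413 = 2005
Giving 869 / 288 / 1422 / 1590 / 1826 / 2005.
[period 2]
Births: 288 × 0.153 = 44, 1422 × 0.387 = 550 → total 594
Band 2: 869 × 0.96 = 834
Band 3: 288 × 0.974 = 281
Band 4: 1422 × 0.952 = 1354
Band 5: 1590 × 0.961 = 1528
Band 6: 1826 × 0.959 + 2005 × 0.299 = 1751 + 599 = 2350
Giving 594 / 834 / 281 / 1354 / 1528 / 2350.
[period 3]
Births: 834 × 0.153 = 128, 281 × 0.387 = 109 → total 237
Band 2: 594 × 0.96 = 570
Band 3: 834 × 0.974 = 812
Band 4: 281 × 0.952 = 268
Band 5: 1354 × 0.961 = 1301
Band 6: 1528 × 0.959 + 2350 × 0.299 = 1465 + 703 = 2168
Giving 237 / 570 / 812 / 268 / 1301 / 2168.
Scenario A total after 3 periods: 5356
Scenario B projection —
[period 1]
Births: 1460 × 0.183 = 267, 1670 × 0.387 = 646 → total 913
Band 2: 300 × 0.96 = 288
Band 3: 1460 × 0.974 = 1422
Band 4: 1670 × 0.952 = 1590
Band 5: 1900 × 0.961 = 1826
Band 6: 1660 × 0.959 + 1380 × 0.299 = 1592 + 413 = 2005
Giving 913 / 288 / 1422 / 1590 / 1826 / 2005.
[period 2]
Births: 288 × 0.183 = 53, 1422 × 0.387 = 550 → total 603
Band 2: 913 × 0.96 = 876
Band 3: 288 × 0.974 = 281
Band 4: 1422 × 0.952 = 1354
Band 5: 1590 × 0.961 = 1528
Band 6: 1826 × 0.959 + 2005 × 0.299 = 1751 + 599 = 2350
Giving 603 / 876 / 281 / 1354 / 1528 / 2350.
[period 3]
Births: 876 × 0.183 = 160, 281 × 0.387 = 109 → total 269
Band 2: 603 × 0.96 = 579
Band 3: 876 × 0.974 = 853
Band 4: 281 × 0.952 = 268
Band 5: 1354 × 0.961 = 1301
Band 6: 1528 × 0.959 + 2350 × 0.299 = 1465 + 703 = 2168
Giving 269 / 579 / 853 / 268 / 1301 / 2168.
Scenario B total after 3 periods: 5438
Difference B − A = 5438 − 5356 = 82

82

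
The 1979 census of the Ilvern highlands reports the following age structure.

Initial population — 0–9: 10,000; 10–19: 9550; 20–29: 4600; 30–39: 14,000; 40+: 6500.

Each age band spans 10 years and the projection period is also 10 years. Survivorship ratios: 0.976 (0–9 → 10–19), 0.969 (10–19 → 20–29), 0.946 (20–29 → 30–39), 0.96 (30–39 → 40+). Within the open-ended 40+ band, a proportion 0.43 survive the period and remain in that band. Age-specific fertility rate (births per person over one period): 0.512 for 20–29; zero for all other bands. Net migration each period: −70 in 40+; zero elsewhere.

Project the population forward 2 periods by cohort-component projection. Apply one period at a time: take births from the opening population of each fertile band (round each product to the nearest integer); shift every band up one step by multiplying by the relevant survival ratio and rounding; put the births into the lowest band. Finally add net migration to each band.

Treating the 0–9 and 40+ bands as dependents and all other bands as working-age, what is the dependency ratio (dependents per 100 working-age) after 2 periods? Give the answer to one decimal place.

77.0

[period 1]
Births: 4600 × 0.512 = 2355
10–19: 10000 × 0.976 = 9760
20–29: 9550 × 0.969 = 9254
30–39: 4600 × 0.946 = 4352
40+: 14000 × 0.96 + 6500 × 0.43 = 13440 + 2795 = 16235
Net migration: 40+ − 70 → 16165
End of period: [2355, 9760, 9254, 4352, 16165]
[period 2]
Births: 9254 × 0.512 = 4738
10–19: 2355 × 0.976 = 2298
20–29: 9760 × 0.969 = 9457
30–39: 9254 × 0.946 = 8754
40+: 4352 × 0.96 + 16165 × 0.43 = 4178 + 6951 = 11129
Net migration: 40+ − 70 → 11059
End of period: [4738, 2298, 9457, 8754, 11059]
Dependents (band 0–9 + band 40+) = 4738 + 11059 = 15797; working-age = 20509; ratio = 15797/20509 × 100 = 77.0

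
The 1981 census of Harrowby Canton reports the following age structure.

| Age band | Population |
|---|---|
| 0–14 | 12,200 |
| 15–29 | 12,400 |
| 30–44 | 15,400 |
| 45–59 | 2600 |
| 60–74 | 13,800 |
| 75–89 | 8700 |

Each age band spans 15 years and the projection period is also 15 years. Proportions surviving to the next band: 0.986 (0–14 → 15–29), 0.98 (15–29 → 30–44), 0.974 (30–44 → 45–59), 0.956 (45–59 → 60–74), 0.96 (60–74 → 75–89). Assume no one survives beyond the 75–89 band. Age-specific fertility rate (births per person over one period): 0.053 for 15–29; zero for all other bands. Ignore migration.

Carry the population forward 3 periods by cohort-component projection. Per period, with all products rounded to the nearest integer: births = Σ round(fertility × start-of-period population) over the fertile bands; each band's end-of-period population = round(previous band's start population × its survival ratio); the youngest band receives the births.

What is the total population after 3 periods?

Numbering the groups 1..6 from youngest to oldest:
Period 1.
Births: 12400 × 0.053 = 657
Group 2: 12200 × 0.986 = 12029
Group 3: 12400 × 0.98 = 12152
Group 4: 15400 × 0.974 = 15000
Group 5: 2600 × 0.956 = 2486
Group 6: 13800 × 0.96 = 13248
→ [657, 12029, 12152, 15000, 2486, 13248]
Period 2.
Births: 12029 × 0.053 = 638
Group 2: 657 × 0.986 = 648
Group 3: 12029 × 0.98 = 11788
Group 4: 12152 × 0.974 = 11836
Group 5: 15000 × 0.956 = 14340
Group 6: 2486 × 0.96 = 2387
→ [638, 648, 11788, 11836, 14340, 2387]
Period 3.
Births: 648 × 0.053 = 34
Group 2: 638 × 0.986 = 629
Group 3: 648 × 0.98 = 635
Group 4: 11788 × 0.974 = 11482
Group 5: 11836 × 0.956 = 11315
Group 6: 14340 × 0.96 = 13766
→ [34, 629, 635, 11482, 11315, 13766]
Total after period 3: 34 + 629 + 635 + 11482 + 11315 + 13766 = 37861

37861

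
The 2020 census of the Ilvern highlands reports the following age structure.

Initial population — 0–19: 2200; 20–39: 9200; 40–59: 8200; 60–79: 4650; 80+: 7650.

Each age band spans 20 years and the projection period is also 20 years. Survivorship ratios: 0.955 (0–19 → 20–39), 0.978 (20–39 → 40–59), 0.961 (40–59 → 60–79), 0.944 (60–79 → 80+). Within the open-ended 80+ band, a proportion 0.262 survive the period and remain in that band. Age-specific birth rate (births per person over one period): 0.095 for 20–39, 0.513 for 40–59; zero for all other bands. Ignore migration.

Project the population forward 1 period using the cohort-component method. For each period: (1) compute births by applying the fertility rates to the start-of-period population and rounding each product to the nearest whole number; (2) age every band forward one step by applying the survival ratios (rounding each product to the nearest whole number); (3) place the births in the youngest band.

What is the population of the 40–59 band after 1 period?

Period 1:
Births: 9200 * 0.095 = 874  |  8200 * 0.513 = 4207 — total 5081
20–39: 2200 * 0.955 = 2101
40–59: 9200 * 0.978 = 8998
60–79: 8200 * 0.961 = 7880
80+: 4650 * 0.944 + 7650 * 0.262 = 4390 + 2004 = 6394
End of period: [5081, 2101, 8998, 7880, 6394]

8998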